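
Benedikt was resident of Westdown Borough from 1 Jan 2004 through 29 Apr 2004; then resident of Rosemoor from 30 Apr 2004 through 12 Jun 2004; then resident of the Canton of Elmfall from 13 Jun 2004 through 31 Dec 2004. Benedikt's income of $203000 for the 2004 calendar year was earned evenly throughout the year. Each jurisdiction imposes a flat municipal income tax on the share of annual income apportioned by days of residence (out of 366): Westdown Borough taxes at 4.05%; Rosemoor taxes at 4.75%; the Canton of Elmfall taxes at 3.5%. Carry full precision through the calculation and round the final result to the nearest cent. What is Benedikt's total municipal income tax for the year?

Westdown Borough, 1 Jan – 29 Apr 2004: 120 days → $203000 × 4.05% × 120/366 = $2695.5738
Rosemoor, 30 Apr – 12 Jun 2004: 44 days → $203000 × 4.75% × 44/366 = $1159.2077
The Canton of Elmfall, 13 Jun – 31 Dec 2004: 202 days → $203000 × 3.5% × 202/366 = $3921.3388
Total = $7776.1202

$7776.12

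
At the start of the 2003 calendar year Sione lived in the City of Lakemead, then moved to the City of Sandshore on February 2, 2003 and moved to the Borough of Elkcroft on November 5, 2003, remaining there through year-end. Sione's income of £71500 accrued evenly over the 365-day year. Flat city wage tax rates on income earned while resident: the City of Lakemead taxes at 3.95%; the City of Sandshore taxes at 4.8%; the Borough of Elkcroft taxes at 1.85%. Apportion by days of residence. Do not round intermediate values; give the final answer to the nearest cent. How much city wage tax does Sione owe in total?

£3049.33

The City of Lakemead, January 1 – February 1, 2003: 32 days → £71500 × 3.95% × 32/365 = £247.6055
The City of Sandshore, February 2 – November 4, 2003: 276 days → £71500 × 4.8% × 276/365 = £2595.1562
The Borough of Elkcroft, November 5 – December 31, 2003: 57 days → £71500 × 1.85% × 57/365 = £206.5664
Total = £3049.3281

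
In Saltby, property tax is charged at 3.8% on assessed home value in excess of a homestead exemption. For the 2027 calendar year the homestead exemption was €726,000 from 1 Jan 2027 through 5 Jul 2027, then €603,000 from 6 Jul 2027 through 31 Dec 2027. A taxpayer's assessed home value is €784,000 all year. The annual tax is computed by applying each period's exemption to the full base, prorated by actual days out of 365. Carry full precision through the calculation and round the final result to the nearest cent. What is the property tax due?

€4,496.18

1 Jan – 5 Jul 2027: 186 days, exemption €726,000 → (€784,000 − €726,000) × 3.8% × 186/365 = €1,123.1342
6 Jul – 31 Dec 2027: 179 days, exemption €603,000 → (€784,000 − €603,000) × 3.8% × 179/365 = €3,373.0466
Total = €4,496.1808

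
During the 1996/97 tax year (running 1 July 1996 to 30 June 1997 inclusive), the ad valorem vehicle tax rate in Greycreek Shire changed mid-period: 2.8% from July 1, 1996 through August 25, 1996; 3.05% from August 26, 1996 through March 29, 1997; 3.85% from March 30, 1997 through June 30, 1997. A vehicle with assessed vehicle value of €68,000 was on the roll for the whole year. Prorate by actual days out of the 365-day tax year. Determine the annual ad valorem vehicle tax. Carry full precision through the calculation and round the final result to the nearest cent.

July 1 – August 25, 1996: 56 days at 2.8% → €68,000 × 2.8% × 56/365 = €292.1205
August 26, 1996 – March 29, 1997: 216 days at 3.05% → €68,000 × 3.05% × 216/365 = €1,227.3534
March 30 – June 30, 1997: 93 days at 3.85% → €68,000 × 3.85% × 93/365 = €667.0521
Total = €2,186.5260

€2,186.53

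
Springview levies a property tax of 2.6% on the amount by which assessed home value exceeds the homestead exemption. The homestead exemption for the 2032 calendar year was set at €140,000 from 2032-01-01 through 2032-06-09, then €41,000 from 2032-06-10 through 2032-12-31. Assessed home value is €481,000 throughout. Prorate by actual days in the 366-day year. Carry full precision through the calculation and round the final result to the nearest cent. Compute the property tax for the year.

2032-01-01 to 2032-06-09: 161 days, exemption €140,000 → (€481,000 − €140,000) × 2.6% × 161/366 = €3,900.0710
2032-06-10 to 2032-12-31: 205 days, exemption €41,000 → (€481,000 − €41,000) × 2.6% × 205/366 = €6,407.6503
Total = €10,307.7213

€10,307.72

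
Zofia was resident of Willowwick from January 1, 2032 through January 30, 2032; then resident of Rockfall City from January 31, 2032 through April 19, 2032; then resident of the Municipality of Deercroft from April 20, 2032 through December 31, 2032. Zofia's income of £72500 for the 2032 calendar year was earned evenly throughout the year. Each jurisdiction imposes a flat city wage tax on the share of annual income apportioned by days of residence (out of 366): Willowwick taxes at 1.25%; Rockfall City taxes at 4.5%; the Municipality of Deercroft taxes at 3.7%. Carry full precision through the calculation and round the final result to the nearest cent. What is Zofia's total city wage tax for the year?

£2663.68

Willowwick, January 1 – January 30, 2032: 30 days → £72500 × 1.25% × 30/366 = £74.2828
Rockfall City, January 31 – April 19, 2032: 80 days → £72500 × 4.5% × 80/366 = £713.1148
The Municipality of Deercroft, April 20 – December 31, 2032: 256 days → £72500 × 3.7% × 256/366 = £1876.2842
Total = £2663.6817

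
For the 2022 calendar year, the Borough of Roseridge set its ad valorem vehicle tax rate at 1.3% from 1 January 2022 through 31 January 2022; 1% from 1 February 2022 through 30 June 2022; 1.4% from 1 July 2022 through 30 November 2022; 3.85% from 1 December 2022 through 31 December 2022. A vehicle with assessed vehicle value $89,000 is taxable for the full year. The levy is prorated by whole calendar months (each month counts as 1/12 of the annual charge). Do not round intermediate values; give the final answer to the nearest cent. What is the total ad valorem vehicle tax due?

$1,271.96

1 January – 31 January 2022: 1 month at 1.3% → $89,000 × 1.3% × 1/12 = $96.4167
1 February – 30 June 2022: 5 months at 1% → $89,000 × 1% × 5/12 = $370.8333
1 July – 30 November 2022: 5 months at 1.4% → $89,000 × 1.4% × 5/12 = $519.1667
1 December – 31 December 2022: 1 month at 3.85% → $89,000 × 3.85% × 1/12 = $285.5417
Total = $1,271.9583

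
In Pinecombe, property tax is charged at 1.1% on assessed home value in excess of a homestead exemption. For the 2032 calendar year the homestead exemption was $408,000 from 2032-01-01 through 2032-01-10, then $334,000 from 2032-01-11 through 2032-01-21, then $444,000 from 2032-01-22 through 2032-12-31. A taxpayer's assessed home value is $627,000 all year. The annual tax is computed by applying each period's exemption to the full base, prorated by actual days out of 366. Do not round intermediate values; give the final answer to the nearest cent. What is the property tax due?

$2,060.19

2032-01-01 to 2032-01-10: 10 days, exemption $408,000 → ($627,000 − $408,000) × 1.1% × 10/366 = $65.8197
2032-01-11 to 2032-01-21: 11 days, exemption $334,000 → ($627,000 − $334,000) × 1.1% × 11/366 = $96.8661
2032-01-22 to 2032-12-31: 345 days, exemption $444,000 → ($627,000 − $444,000) × 1.1% × 345/366 = $1,897.5000
Total = $2,060.1858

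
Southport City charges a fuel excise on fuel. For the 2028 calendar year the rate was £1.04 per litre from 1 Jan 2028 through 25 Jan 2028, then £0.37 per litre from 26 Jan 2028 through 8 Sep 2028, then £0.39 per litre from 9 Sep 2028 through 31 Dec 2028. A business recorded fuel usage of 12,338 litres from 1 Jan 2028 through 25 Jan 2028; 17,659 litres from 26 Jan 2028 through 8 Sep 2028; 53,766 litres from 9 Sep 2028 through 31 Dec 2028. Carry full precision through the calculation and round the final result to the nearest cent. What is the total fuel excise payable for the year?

£40334.09

1 Jan – 25 Jan 2028: 12,338 litres at £1.04/litre → £12831.52
26 Jan – 8 Sep 2028: 17,659 litres at £0.37/litre → £6533.83
9 Sep – 31 Dec 2028: 53,766 litres at £0.39/litre → £20968.74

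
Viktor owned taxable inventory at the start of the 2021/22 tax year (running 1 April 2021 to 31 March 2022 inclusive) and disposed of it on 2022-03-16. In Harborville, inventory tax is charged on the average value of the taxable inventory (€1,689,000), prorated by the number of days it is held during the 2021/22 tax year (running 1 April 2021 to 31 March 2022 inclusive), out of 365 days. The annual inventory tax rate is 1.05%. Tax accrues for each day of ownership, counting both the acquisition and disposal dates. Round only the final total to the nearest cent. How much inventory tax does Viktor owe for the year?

€17,005.68

Days held (2021-04-01 to 2022-03-16): 350 out of 365
Tax = €1,689,000 × 1.05% × 350/365 = €17,005.6849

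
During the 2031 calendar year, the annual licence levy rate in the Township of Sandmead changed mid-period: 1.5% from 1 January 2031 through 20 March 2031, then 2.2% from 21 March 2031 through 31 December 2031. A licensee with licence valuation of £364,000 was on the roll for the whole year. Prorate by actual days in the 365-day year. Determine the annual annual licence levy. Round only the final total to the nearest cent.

1 January – 20 March 2031: 79 days at 1.5% → £364,000 × 1.5% × 79/365 = £1,181.7534
21 March – 31 December 2031: 286 days at 2.2% → £364,000 × 2.2% × 286/365 = £6,274.7616
Total = £7,456.5151

£7,456.52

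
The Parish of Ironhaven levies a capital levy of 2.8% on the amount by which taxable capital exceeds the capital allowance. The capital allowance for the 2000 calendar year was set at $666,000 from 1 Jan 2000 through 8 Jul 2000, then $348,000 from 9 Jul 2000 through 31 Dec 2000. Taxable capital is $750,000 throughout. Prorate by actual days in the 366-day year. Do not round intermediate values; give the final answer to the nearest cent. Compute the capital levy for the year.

1 Jan – 8 Jul 2000: 190 days, exemption $666,000 → ($750,000 − $666,000) × 2.8% × 190/366 = $1,220.9836
9 Jul – 31 Dec 2000: 176 days, exemption $348,000 → ($750,000 − $348,000) × 2.8% × 176/366 = $5,412.7213
Total = $6,633.7049

$6,633.70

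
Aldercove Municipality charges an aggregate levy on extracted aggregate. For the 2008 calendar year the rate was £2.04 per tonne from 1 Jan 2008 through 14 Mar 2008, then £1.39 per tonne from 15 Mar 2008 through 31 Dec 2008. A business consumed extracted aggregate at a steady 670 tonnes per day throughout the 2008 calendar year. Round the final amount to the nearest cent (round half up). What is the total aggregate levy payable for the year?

£373082.80

1 Jan – 14 Mar 2008: 74 days × 670 tonnes/day = 49,580 tonnes at £2.04/tonne → £101143.20
15 Mar – 31 Dec 2008: 292 days × 670 tonnes/day = 195,640 tonnes at £1.39/tonne → £271939.60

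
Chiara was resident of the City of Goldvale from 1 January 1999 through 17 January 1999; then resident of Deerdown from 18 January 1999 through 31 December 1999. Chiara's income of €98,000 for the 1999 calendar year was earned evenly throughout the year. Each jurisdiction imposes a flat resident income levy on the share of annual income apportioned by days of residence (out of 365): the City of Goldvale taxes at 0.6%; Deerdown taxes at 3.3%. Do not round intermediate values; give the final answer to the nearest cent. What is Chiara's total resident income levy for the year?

The City of Goldvale, 1 January – 17 January 1999: 17 days → €98,000 × 0.6% × 17/365 = €27.3863
Deerdown, 18 January – 31 December 1999: 348 days → €98,000 × 3.3% × 348/365 = €3,083.3753
Total = €3,110.7616

€3,110.76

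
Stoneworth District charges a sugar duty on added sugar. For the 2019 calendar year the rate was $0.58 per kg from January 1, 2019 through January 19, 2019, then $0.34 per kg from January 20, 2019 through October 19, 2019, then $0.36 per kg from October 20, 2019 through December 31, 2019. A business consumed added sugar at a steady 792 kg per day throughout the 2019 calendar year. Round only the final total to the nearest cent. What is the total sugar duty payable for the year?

January 1 – January 19, 2019: 19 days × 792 kg/day = 15,048 kg at $0.58/kg → $8,727.84
January 20 – October 19, 2019: 273 days × 792 kg/day = 216,216 kg at $0.34/kg → $73,513.44
October 20 – December 31, 2019: 73 days × 792 kg/day = 57,816 kg at $0.36/kg → $20,813.76

$103,055.04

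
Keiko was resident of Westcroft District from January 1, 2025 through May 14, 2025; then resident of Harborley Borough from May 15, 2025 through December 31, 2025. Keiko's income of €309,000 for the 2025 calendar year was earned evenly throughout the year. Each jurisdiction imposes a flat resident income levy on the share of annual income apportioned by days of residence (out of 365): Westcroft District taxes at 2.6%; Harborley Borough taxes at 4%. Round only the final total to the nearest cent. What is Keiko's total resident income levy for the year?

€10,771.82

Westcroft District, January 1 – May 14, 2025: 134 days → €309,000 × 2.6% × 134/365 = €2,949.4685
Harborley Borough, May 15 – December 31, 2025: 231 days → €309,000 × 4% × 231/365 = €7,822.3562
Total = €10,771.8247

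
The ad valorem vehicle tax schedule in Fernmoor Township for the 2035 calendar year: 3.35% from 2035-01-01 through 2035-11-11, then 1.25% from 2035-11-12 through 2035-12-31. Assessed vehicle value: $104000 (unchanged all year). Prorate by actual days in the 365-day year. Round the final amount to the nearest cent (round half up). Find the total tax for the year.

2035-01-01 to 2035-11-11: 315 days at 3.35% → $104000 × 3.35% × 315/365 = $3006.7397
2035-11-12 to 2035-12-31: 50 days at 1.25% → $104000 × 1.25% × 50/365 = $178.0822
Total = $3184.8219

$3184.82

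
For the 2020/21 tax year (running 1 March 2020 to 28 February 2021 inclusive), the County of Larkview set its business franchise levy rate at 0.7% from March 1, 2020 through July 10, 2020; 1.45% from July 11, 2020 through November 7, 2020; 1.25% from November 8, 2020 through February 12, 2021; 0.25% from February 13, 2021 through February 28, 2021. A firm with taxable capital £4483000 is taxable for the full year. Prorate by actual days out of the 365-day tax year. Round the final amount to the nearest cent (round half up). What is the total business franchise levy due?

£48103.20

March 1 – July 10, 2020: 132 days at 0.7% → £4483000 × 0.7% × 132/365 = £11348.7452
July 11 – November 7, 2020: 120 days at 1.45% → £4483000 × 1.45% × 120/365 = £21371.0137
November 8, 2020 – February 12, 2021: 97 days at 1.25% → £4483000 × 1.25% × 97/365 = £14892.1575
February 13 – February 28, 2021: 16 days at 0.25% → £4483000 × 0.25% × 16/365 = £491.2877
Total = £48103.2041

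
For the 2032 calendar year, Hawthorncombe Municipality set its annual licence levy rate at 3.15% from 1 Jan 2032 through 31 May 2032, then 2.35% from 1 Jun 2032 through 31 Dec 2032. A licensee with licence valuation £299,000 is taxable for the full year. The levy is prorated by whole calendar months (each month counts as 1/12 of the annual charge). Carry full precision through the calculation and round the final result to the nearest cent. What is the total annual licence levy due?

1 Jan – 31 May 2032: 5 months at 3.15% → £299,000 × 3.15% × 5/12 = £3,924.3750
1 Jun – 31 Dec 2032: 7 months at 2.35% → £299,000 × 2.35% × 7/12 = £4,098.7917
Total = £8,023.1667

£8,023.17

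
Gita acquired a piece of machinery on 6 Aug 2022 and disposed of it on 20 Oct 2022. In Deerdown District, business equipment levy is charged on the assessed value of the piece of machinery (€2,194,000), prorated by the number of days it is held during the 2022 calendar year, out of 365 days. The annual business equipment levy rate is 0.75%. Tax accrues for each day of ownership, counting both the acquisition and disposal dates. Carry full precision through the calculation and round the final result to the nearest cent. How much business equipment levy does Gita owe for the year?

Days held (6 Aug – 20 Oct 2022): 76 out of 365
Tax = €2,194,000 × 0.75% × 76/365 = €3,426.2466

€3,426.25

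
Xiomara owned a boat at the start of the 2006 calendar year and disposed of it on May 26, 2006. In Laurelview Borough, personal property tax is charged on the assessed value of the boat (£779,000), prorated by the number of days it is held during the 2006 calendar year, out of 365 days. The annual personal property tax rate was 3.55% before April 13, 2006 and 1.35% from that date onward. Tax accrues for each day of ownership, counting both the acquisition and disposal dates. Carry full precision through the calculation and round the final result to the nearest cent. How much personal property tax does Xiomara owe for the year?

January 1 – April 12, 2006: 102 days at 3.55% → £779,000 × 3.55% × 102/365 = £7,728.1068
April 13 – May 26, 2006: 44 days at 1.35% → £779,000 × 1.35% × 44/365 = £1,267.7425
Total = £8,995.8493

£8,995.85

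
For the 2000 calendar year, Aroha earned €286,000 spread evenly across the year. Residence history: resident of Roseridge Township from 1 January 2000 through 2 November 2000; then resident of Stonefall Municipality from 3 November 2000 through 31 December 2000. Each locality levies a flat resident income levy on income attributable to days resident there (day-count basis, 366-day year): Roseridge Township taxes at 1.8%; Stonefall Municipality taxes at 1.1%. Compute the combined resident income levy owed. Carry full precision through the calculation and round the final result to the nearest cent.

€4,825.27

Roseridge Township, 1 January – 2 November 2000: 307 days → €286,000 × 1.8% × 307/366 = €4,318.1311
Stonefall Municipality, 3 November – 31 December 2000: 59 days → €286,000 × 1.1% × 59/366 = €507.1421
Total = €4,825.2732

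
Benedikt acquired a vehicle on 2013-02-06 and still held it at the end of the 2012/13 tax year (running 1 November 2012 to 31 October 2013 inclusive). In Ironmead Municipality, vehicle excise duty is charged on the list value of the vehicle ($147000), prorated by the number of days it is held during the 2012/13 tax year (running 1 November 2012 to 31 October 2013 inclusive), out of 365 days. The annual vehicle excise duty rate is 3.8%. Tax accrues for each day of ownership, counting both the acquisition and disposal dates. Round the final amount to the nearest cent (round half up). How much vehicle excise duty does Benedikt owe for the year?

Days held (2013-02-06 to 2013-10-31): 268 out of 365
Tax = $147000 × 3.8% × 268/365 = $4101.5014

$4101.50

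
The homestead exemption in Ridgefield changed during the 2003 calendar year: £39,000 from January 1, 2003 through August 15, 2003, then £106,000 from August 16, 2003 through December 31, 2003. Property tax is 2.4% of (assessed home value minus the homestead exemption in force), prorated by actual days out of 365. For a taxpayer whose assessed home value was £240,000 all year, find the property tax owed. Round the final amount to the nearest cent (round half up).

£4,216.04

January 1 – August 15, 2003: 227 days, exemption £39,000 → (£240,000 − £39,000) × 2.4% × 227/365 = £3,000.1315
August 16 – December 31, 2003: 138 days, exemption £106,000 → (£240,000 − £106,000) × 2.4% × 138/365 = £1,215.9123
Total = £4,216.0438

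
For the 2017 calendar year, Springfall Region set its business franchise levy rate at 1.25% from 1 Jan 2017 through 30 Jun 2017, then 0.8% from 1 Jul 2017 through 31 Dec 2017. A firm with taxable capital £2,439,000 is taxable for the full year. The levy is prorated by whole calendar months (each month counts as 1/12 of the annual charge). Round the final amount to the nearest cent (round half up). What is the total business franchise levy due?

£24,999.75

1 Jan – 30 Jun 2017: 6 months at 1.25% → £2,439,000 × 1.25% × 6/12 = £15,243.7500
1 Jul – 31 Dec 2017: 6 months at 0.8% → £2,439,000 × 0.8% × 6/12 = £9,756.0000
Total = £24,999.7500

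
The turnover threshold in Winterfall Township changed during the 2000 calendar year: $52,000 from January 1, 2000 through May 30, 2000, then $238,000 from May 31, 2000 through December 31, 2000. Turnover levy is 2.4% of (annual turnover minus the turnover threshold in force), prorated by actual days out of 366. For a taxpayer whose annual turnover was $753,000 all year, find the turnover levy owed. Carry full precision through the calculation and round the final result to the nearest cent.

$14,201.70

January 1 – May 30, 2000: 151 days, exemption $52,000 → ($753,000 − $52,000) × 2.4% × 151/366 = $6,941.0492
May 31 – December 31, 2000: 215 days, exemption $238,000 → ($753,000 − $238,000) × 2.4% × 215/366 = $7,260.6557
Total = $14,201.7049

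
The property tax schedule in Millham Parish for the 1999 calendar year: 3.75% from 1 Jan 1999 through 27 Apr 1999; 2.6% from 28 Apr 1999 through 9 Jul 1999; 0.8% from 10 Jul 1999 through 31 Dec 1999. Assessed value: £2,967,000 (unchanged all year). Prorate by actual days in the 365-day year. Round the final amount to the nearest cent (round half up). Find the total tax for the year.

1 Jan – 27 Apr 1999: 117 days at 3.75% → £2,967,000 × 3.75% × 117/365 = £35,664.9658
28 Apr – 9 Jul 1999: 73 days at 2.6% → £2,967,000 × 2.6% × 73/365 = £15,428.4000
10 Jul – 31 Dec 1999: 175 days at 0.8% → £2,967,000 × 0.8% × 175/365 = £11,380.2740
Total = £62,473.6397

£62,473.64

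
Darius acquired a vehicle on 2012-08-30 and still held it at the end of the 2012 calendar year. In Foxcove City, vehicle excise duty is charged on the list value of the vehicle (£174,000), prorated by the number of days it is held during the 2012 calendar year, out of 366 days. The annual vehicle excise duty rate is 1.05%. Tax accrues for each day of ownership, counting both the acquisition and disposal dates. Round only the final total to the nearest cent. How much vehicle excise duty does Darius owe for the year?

£618.98

Days held (2012-08-30 to 2012-12-31): 124 out of 366
Tax = £174,000 × 1.05% × 124/366 = £618.9836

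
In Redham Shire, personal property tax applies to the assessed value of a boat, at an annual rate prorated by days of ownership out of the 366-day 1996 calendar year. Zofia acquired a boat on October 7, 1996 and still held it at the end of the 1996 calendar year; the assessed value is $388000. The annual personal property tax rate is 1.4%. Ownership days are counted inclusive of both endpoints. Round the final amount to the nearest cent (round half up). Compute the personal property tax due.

Days held (October 7 – December 31, 1996): 86 out of 366
Tax = $388000 × 1.4% × 86/366 = $1276.3716

$1276.37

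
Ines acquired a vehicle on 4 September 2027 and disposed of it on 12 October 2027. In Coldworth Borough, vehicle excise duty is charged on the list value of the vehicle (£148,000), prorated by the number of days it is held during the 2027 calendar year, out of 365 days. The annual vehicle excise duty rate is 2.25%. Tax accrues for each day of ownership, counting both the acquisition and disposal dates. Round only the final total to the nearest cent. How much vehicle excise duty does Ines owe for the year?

Days held (4 September – 12 October 2027): 39 out of 365
Tax = £148,000 × 2.25% × 39/365 = £355.8082

£355.81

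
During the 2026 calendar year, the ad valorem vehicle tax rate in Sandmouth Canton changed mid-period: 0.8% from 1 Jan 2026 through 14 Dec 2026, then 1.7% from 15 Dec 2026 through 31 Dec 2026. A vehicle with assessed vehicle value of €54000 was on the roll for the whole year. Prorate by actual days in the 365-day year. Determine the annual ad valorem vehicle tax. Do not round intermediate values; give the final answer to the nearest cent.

€454.64

1 Jan – 14 Dec 2026: 348 days at 0.8% → €54000 × 0.8% × 348/365 = €411.8795
15 Dec – 31 Dec 2026: 17 days at 1.7% → €54000 × 1.7% × 17/365 = €42.7562
Total = €454.6356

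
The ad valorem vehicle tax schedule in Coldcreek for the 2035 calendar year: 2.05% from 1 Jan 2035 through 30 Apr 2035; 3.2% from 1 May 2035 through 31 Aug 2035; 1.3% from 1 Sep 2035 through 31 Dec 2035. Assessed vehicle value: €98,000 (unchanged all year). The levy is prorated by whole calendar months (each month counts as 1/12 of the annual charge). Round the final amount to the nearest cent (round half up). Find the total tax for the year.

€2,139.67

1 Jan – 30 Apr 2035: 4 months at 2.05% → €98,000 × 2.05% × 4/12 = €669.6667
1 May – 31 Aug 2035: 4 months at 3.2% → €98,000 × 3.2% × 4/12 = €1,045.3333
1 Sep – 31 Dec 2035: 4 months at 1.3% → €98,000 × 1.3% × 4/12 = €424.6667
Total = €2,139.6667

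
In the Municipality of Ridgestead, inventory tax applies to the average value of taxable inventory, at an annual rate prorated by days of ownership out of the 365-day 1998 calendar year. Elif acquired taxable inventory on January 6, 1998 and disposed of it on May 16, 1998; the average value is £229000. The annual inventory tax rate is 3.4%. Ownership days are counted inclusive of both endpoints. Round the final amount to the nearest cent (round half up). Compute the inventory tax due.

Days held (January 6 – May 16, 1998): 131 out of 365
Tax = £229000 × 3.4% × 131/365 = £2794.4274

£2794.43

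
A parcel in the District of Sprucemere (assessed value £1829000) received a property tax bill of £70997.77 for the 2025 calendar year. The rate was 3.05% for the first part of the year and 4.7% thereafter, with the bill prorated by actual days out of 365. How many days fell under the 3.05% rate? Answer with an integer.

181 days

Let d = days at the first rate; then 365 − d days at the second rate.
£1829000 × [3.05%·d + 4.7%·(365−d)] / 365 = £70997.77
Solving gives d = 181, so the new rate took effect on 1 Jul 2025.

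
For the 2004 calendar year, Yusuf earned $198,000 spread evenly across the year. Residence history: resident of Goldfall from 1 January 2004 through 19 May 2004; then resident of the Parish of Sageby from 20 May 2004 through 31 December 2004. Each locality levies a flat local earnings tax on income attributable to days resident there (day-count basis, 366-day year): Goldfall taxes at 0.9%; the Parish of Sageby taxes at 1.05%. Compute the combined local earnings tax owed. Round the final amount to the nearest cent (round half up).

$1,965.39

Goldfall, 1 January – 19 May 2004: 140 days → $198,000 × 0.9% × 140/366 = $681.6393
The Parish of Sageby, 20 May – 31 December 2004: 226 days → $198,000 × 1.05% × 226/366 = $1,283.7541
Total = $1,965.3934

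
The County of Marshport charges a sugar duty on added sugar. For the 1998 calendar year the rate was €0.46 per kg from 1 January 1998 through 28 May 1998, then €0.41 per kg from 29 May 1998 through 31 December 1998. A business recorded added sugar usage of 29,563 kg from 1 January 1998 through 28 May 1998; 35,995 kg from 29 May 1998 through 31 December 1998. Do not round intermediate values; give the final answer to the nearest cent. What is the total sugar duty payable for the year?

€28,356.93

1 January – 28 May 1998: 29,563 kg at €0.46/kg → €13,598.98
29 May – 31 December 1998: 35,995 kg at €0.41/kg → €14,757.95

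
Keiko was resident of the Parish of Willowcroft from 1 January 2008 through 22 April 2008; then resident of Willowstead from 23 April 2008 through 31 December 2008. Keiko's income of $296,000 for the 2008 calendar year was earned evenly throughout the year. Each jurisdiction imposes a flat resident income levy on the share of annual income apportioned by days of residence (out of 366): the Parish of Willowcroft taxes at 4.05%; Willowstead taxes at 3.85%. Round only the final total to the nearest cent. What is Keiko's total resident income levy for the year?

The Parish of Willowcroft, 1 January – 22 April 2008: 113 days → $296,000 × 4.05% × 113/366 = $3,701.2131
Willowstead, 23 April – 31 December 2008: 253 days → $296,000 × 3.85% × 253/366 = $7,877.5628
Total = $11,578.7760

$11,578.78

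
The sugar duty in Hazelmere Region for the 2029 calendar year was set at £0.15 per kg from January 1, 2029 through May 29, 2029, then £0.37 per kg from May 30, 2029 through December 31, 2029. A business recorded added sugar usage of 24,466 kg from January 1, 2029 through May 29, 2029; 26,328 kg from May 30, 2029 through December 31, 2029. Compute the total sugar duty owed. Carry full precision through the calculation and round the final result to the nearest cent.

January 1 – May 29, 2029: 24,466 kg at £0.15/kg → £3669.90
May 30 – December 31, 2029: 26,328 kg at £0.37/kg → £9741.36

£13411.26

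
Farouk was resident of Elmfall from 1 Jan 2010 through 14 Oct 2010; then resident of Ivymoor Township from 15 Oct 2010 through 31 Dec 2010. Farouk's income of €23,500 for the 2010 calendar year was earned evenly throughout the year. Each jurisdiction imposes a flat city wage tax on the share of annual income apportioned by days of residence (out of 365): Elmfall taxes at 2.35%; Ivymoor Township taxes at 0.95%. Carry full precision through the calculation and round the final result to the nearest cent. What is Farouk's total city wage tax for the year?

Elmfall, 1 Jan – 14 Oct 2010: 287 days → €23,500 × 2.35% × 287/365 = €434.2349
Ivymoor Township, 15 Oct – 31 Dec 2010: 78 days → €23,500 × 0.95% × 78/365 = €47.7082
Total = €481.9432

€481.94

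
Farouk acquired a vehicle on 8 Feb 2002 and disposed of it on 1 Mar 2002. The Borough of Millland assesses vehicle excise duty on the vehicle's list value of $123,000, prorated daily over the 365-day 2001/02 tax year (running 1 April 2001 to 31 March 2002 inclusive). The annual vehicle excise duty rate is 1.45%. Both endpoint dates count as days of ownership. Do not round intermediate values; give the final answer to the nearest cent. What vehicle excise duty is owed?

Days held (8 Feb – 1 Mar 2002): 22 out of 365
Tax = $123,000 × 1.45% × 22/365 = $107.4986

$107.50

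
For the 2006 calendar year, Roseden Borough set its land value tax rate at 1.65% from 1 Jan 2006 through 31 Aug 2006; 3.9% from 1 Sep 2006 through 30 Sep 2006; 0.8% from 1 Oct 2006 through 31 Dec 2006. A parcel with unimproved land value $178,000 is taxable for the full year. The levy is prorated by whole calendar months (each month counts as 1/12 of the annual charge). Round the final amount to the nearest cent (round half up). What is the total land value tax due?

$2,892.50

1 Jan – 31 Aug 2006: 8 months at 1.65% → $178,000 × 1.65% × 8/12 = $1,958.0000
1 Sep – 30 Sep 2006: 1 month at 3.9% → $178,000 × 3.9% × 1/12 = $578.5000
1 Oct – 31 Dec 2006: 3 months at 0.8% → $178,000 × 0.8% × 3/12 = $356.0000
Total = $2,892.5000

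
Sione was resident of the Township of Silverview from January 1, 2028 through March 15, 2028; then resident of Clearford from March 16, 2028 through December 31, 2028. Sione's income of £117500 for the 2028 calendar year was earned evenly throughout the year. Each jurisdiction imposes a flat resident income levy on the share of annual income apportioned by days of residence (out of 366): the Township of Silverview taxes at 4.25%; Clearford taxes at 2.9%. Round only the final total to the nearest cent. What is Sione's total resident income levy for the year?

£3732.55

The Township of Silverview, January 1 – March 15, 2028: 75 days → £117500 × 4.25% × 75/366 = £1023.3094
Clearford, March 16 – December 31, 2028: 291 days → £117500 × 2.9% × 291/366 = £2709.2418
Total = £3732.5512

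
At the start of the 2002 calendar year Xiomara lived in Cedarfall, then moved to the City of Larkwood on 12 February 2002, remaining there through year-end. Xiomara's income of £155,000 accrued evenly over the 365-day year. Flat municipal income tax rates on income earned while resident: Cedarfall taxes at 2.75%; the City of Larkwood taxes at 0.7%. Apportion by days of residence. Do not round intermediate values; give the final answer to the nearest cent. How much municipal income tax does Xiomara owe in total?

£1,450.63

Cedarfall, 1 January – 11 February 2002: 42 days → £155,000 × 2.75% × 42/365 = £490.4795
The City of Larkwood, 12 February – 31 December 2002: 323 days → £155,000 × 0.7% × 323/365 = £960.1507
Total = £1,450.6301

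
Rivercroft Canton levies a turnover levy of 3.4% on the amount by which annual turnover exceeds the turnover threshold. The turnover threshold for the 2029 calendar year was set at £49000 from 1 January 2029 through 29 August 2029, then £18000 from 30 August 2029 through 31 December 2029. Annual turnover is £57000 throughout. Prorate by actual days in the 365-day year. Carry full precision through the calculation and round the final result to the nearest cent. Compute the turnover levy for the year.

1 January – 29 August 2029: 241 days, exemption £49000 → (£57000 − £49000) × 3.4% × 241/365 = £179.5945
30 August – 31 December 2029: 124 days, exemption £18000 → (£57000 − £18000) × 3.4% × 124/365 = £450.4767
Total = £630.0712

£630.07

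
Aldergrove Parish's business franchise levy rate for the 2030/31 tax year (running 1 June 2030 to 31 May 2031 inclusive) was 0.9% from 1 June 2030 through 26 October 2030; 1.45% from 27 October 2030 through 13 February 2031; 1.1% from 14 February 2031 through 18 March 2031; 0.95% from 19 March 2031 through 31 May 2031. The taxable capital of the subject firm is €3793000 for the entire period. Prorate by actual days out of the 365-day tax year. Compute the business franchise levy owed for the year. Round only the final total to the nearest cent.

€41494.38

1 June – 26 October 2030: 148 days at 0.9% → €3793000 × 0.9% × 148/365 = €13841.8521
27 October 2030 – 13 February 2031: 110 days at 1.45% → €3793000 × 1.45% × 110/365 = €16574.8904
14 February – 18 March 2031: 33 days at 1.1% → €3793000 × 1.1% × 33/365 = €3772.2164
19 March – 31 May 2031: 74 days at 0.95% → €3793000 × 0.95% × 74/365 = €7305.4219
Total = €41494.3808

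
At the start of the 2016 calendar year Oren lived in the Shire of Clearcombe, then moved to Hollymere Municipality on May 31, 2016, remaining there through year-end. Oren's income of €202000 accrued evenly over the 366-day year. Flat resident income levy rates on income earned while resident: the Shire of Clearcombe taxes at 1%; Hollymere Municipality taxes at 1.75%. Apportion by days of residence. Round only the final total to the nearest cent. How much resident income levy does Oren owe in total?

The Shire of Clearcombe, January 1 – May 30, 2016: 151 days → €202000 × 1% × 151/366 = €833.3880
Hollymere Municipality, May 31 – December 31, 2016: 215 days → €202000 × 1.75% × 215/366 = €2076.5710
Total = €2909.9590

€2909.96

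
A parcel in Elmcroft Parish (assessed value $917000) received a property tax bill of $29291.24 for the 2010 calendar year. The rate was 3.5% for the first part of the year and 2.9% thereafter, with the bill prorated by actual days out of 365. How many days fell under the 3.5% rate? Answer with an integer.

Let d = days at the first rate; then 365 − d days at the second rate.
$917000 × [3.5%·d + 2.9%·(365−d)] / 365 = $29291.24
Solving gives d = 179, so the new rate took effect on June 29, 2010.

179 days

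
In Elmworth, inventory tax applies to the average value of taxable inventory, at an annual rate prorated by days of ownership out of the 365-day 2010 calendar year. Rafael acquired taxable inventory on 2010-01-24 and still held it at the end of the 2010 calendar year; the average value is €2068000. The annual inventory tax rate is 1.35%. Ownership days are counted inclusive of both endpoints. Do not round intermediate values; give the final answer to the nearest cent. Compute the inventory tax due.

€26158.78

Days held (2010-01-24 to 2010-12-31): 342 out of 365
Tax = €2068000 × 1.35% × 342/365 = €26158.7836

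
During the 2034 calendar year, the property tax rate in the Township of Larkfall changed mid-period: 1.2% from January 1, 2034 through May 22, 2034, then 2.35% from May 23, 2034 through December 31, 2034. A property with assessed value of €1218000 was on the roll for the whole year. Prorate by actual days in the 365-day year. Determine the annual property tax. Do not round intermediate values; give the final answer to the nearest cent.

January 1 – May 22, 2034: 142 days at 1.2% → €1218000 × 1.2% × 142/365 = €5686.2247
May 23 – December 31, 2034: 223 days at 2.35% → €1218000 × 2.35% × 223/365 = €17487.4767
Total = €23173.7014

€23173.70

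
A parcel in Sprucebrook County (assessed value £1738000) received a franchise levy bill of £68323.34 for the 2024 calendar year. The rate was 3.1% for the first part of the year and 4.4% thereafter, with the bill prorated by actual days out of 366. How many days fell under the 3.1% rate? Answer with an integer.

132 days

Let d = days at the first rate; then 366 − d days at the second rate.
£1738000 × [3.1%·d + 4.4%·(366−d)] / 366 = £68323.34
Solving gives d = 132, so the new rate took effect on 12 May 2024.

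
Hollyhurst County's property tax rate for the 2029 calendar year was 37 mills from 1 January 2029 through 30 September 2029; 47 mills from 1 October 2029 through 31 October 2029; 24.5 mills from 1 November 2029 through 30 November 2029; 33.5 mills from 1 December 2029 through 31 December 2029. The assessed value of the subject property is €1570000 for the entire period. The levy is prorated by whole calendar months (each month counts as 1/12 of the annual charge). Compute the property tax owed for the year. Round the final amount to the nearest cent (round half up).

€57305.00

1 January – 30 September 2029: 9 months at 37 mills → €1570000 × 3.7% × 9/12 = €43567.5000
1 October – 31 October 2029: 1 month at 47 mills → €1570000 × 4.7% × 1/12 = €6149.1667
1 November – 30 November 2029: 1 month at 24.5 mills → €1570000 × 2.45% × 1/12 = €3205.4167
1 December – 31 December 2029: 1 month at 33.5 mills → €1570000 × 3.35% × 1/12 = €4382.9167
Total = €57305.0000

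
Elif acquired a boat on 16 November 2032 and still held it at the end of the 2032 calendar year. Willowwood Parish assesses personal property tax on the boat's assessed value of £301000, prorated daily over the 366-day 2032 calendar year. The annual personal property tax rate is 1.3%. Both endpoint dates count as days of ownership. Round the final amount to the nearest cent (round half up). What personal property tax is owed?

£491.80

Days held (16 November – 31 December 2032): 46 out of 366
Tax = £301000 × 1.3% × 46/366 = £491.7978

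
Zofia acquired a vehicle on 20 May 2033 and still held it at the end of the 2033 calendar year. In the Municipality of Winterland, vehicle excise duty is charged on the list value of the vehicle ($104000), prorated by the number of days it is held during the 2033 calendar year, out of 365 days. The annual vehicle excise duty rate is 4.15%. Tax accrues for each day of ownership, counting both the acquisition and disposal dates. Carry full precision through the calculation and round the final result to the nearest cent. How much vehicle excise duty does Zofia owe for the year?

Days held (20 May – 31 December 2033): 226 out of 365
Tax = $104000 × 4.15% × 226/365 = $2672.3726

$2672.37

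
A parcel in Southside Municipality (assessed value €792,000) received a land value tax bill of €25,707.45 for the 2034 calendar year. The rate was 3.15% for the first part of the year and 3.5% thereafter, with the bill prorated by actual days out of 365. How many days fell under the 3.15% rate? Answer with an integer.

265 days

Let d = days at the first rate; then 365 − d days at the second rate.
€792,000 × [3.15%·d + 3.5%·(365−d)] / 365 = €25,707.45
Solving gives d = 265, so the new rate took effect on September 23, 2034.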